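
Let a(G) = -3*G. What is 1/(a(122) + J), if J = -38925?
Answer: -1/39291 ≈ -2.5451e-5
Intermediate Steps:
1/(a(122) + J) = 1/(-3*122 - 38925) = 1/(-366 - 38925) = 1/(-39291) = -1/39291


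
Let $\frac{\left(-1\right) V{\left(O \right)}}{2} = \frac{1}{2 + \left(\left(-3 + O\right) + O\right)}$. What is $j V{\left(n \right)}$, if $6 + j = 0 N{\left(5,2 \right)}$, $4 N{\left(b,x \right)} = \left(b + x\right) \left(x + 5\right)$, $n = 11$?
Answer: $\frac{4}{7} \approx 0.57143$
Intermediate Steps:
$V{\left(O \right)} = - \frac{2}{-1 + 2 O}$ ($V{\left(O \right)} = - \frac{2}{2 + \left(\left(-3 + O\right) + O\right)} = - \frac{2}{2 + \left(-3 + 2 O\right)} = - \frac{2}{-1 + 2 O}$)
$N{\left(b,x \right)} = \frac{\left(5 + x\right) \left(b + x\right)}{4}$ ($N{\left(b,x \right)} = \frac{\left(b + x\right) \left(x + 5\right)}{4} = \frac{\left(b + x\right) \left(5 + x\right)}{4} = \frac{\left(5 + x\right) \left(b + x\right)}{4}$)
$j = -6$ ($j = -6 + 0 \left(\frac{2^{2}}{4} + \frac{5}{4} \cdot 5 + \frac{5}{4} \cdot 2 + \frac{1}{4} \cdot 5 \cdot 2\right) = -6 + 0 \left(\frac{1}{4} \cdot 4 + \frac{25}{4} + \frac{5}{2} + \frac{5}{2}\right) = -6 + 0 \left(1 + \frac{25}{4} + \frac{5}{2} + \frac{5}{2}\right) = -6 + 0 \cdot \frac{49}{4} = -6 + 0 = -6$)
$j V{\left(n \right)} = - 6 \left(- \frac{2}{-1 + 2 \cdot 11}\right) = - 6 \left(- \frac{2}{-1 + 22}\right) = - 6 \left(- \frac{2}{21}\right) = - 6 \left(\left(-2\right) \frac{1}{21}\right) = \left(-6\right) \left(- \frac{2}{21}\right) = \frac{4}{7}$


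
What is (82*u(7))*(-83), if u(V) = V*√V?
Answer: -47642*√7 ≈ -1.2605e+5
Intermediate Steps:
u(V) = V^(3/2)
(82*u(7))*(-83) = (82*7^(3/2))*(-83) = (82*(7*√7))*(-83) = (574*√7)*(-83) = -47642*√7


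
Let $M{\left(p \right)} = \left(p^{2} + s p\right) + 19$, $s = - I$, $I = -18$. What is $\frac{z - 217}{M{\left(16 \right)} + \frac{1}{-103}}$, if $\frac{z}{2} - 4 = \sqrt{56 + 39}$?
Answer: $- \frac{1133}{3052} + \frac{103 \sqrt{95}}{28994} \approx -0.33661$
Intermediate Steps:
$z = 8 + 2 \sqrt{95}$ ($z = 8 + 2 \sqrt{56 + 39} = 8 + 2 \sqrt{95} \approx 27.494$)
$s = 18$ ($s = \left(-1\right) \left(-18\right) = 18$)
$M{\left(p \right)} = 19 + p^{2} + 18 p$ ($M{\left(p \right)} = \left(p^{2} + 18 p\right) + 19 = 19 + p^{2} + 18 p$)
$\frac{z - 217}{M{\left(16 \right)} + \frac{1}{-103}} = \frac{\left(8 + 2 \sqrt{95}\right) - 217}{\left(19 + 16^{2} + 18 \cdot 16\right) + \frac{1}{-103}} = \frac{-209 + 2 \sqrt{95}}{\left(19 + 256 + 288\right) - \frac{1}{103}} = \frac{-209 + 2 \sqrt{95}}{563 - \frac{1}{103}} = \frac{-209 + 2 \sqrt{95}}{\frac{57988}{103}} = \left(-209 + 2 \sqrt{95}\right) \frac{103}{57988} = - \frac{1133}{3052} + \frac{103 \sqrt{95}}{28994}$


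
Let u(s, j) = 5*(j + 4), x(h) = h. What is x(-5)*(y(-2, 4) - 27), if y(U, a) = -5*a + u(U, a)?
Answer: 35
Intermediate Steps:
u(s, j) = 20 + 5*j (u(s, j) = 5*(4 + j) = 20 + 5*j)
y(U, a) = 20 (y(U, a) = -5*a + (20 + 5*a) = 20)
x(-5)*(y(-2, 4) - 27) = -5*(20 - 27) = -5*(-7) = 35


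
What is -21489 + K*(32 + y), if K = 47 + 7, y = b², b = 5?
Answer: -18411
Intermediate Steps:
y = 25 (y = 5² = 25)
K = 54
-21489 + K*(32 + y) = -21489 + 54*(32 + 25) = -21489 + 54*57 = -21489 + 3078 = -18411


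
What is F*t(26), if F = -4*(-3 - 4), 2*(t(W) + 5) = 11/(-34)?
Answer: -2457/17 ≈ -144.53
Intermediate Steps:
t(W) = -351/68 (t(W) = -5 + (11/(-34))/2 = -5 + (11*(-1/34))/2 = -5 + (½)*(-11/34) = -5 - 11/68 = -351/68)
F = 28 (F = -4*(-7) = 28)
F*t(26) = 28*(-351/68) = -2457/17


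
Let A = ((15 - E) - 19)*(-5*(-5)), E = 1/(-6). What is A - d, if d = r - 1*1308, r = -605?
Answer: 10903/6 ≈ 1817.2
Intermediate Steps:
E = -⅙ ≈ -0.16667
d = -1913 (d = -605 - 1*1308 = -605 - 1308 = -1913)
A = -575/6 (A = ((15 - 1*(-⅙)) - 19)*(-5*(-5)) = ((15 + ⅙) - 19)*25 = (91/6 - 19)*25 = -23/6*25 = -575/6 ≈ -95.833)
A - d = -575/6 - 1*(-1913) = -575/6 + 1913 = 10903/6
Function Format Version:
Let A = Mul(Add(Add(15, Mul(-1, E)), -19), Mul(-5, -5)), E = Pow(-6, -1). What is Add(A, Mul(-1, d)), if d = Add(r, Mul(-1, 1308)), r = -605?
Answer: Rational(10903, 6) ≈ 1817.2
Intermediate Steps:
E = Rational(-1, 6) ≈ -0.16667
d = -1913 (d = Add(-605, Mul(-1, 1308)) = Add(-605, -1308) = -1913)
A = Rational(-575, 6) (A = Mul(Add(Add(15, Mul(-1, Rational(-1, 6))), -19), Mul(-5, -5)) = Mul(Add(Add(15, Rational(1, 6)), -19), 25) = Mul(Add(Rational(91, 6), -19), 25) = Mul(Rational(-23, 6), 25) = Rational(-575, 6) ≈ -95.833)
Add(A, Mul(-1, d)) = Add(Rational(-575, 6), Mul(-1, -1913)) = Add(Rational(-575, 6), 1913) = Rational(10903, 6)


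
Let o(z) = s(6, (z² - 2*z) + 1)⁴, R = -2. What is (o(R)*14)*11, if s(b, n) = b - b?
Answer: 0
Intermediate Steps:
s(b, n) = 0
o(z) = 0 (o(z) = 0⁴ = 0)
(o(R)*14)*11 = (0*14)*11 = 0*11 = 0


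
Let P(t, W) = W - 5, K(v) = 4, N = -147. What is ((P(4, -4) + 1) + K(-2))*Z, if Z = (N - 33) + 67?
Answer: 452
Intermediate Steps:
P(t, W) = -5 + W
Z = -113 (Z = (-147 - 33) + 67 = -180 + 67 = -113)
((P(4, -4) + 1) + K(-2))*Z = (((-5 - 4) + 1) + 4)*(-113) = ((-9 + 1) + 4)*(-113) = (-8 + 4)*(-113) = -4*(-113) = 452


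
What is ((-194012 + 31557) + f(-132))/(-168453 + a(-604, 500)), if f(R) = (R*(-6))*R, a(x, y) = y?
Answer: 266999/167953 ≈ 1.5897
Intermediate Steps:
f(R) = -6*R**2 (f(R) = (-6*R)*R = -6*R**2)
((-194012 + 31557) + f(-132))/(-168453 + a(-604, 500)) = ((-194012 + 31557) - 6*(-132)**2)/(-168453 + 500) = (-162455 - 6*17424)/(-167953) = (-162455 - 104544)*(-1/167953) = -266999*(-1/167953) = 266999/167953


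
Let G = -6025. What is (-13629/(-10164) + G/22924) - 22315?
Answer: -255762173/11462 ≈ -22314.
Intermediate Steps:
(-13629/(-10164) + G/22924) - 22315 = (-13629/(-10164) - 6025/22924) - 22315 = (-13629*(-1/10164) - 6025*1/22924) - 22315 = (59/44 - 6025/22924) - 22315 = 12357/11462 - 22315 = -255762173/11462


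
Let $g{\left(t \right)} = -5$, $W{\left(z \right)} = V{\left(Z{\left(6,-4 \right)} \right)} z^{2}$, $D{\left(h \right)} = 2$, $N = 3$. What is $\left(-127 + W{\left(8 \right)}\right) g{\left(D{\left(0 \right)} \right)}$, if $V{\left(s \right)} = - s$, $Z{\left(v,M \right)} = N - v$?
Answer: $-325$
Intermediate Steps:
$Z{\left(v,M \right)} = 3 - v$
$W{\left(z \right)} = 3 z^{2}$ ($W{\left(z \right)} = - (3 - 6) z^{2} = \left(-1\right) \left(-3\right) z^{2} = 3 z^{2}$)
$\left(-127 + W{\left(8 \right)}\right) g{\left(D{\left(0 \right)} \right)} = \left(-127 + 3 \cdot 8^{2}\right) \left(-5\right) = \left(-127 + 3 \cdot 64\right) \left(-5\right) = \left(-127 + 192\right) \left(-5\right) = 65 \left(-5\right) = -325$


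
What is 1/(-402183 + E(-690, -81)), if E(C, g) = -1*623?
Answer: -1/402806 ≈ -2.4826e-6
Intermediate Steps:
E(C, g) = -623
1/(-402183 + E(-690, -81)) = 1/(-402183 - 623) = 1/(-402806) = -1/402806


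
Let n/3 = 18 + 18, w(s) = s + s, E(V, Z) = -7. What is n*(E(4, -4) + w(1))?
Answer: -540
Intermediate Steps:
w(s) = 2*s
n = 108 (n = 3*(18 + 18) = 3*36 = 108)
n*(E(4, -4) + w(1)) = 108*(-7 + 2*1) = 108*(-7 + 2) = 108*(-5) = -540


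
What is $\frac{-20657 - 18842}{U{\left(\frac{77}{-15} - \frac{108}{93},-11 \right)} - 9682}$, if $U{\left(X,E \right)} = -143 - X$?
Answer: $\frac{18367035}{4565698} \approx 4.0228$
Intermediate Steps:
$\frac{-20657 - 18842}{U{\left(\frac{77}{-15} - \frac{108}{93},-11 \right)} - 9682} = \frac{-20657 - 18842}{\left(-143 - \left(\frac{77}{-15} - \frac{108}{93}\right)\right) - 9682} = - \frac{39499}{\left(-143 - \left(77 \left(- \frac{1}{15}\right) - \frac{36}{31}\right)\right) - 9682} = - \frac{39499}{\left(-143 - \left(- \frac{77}{15} - \frac{36}{31}\right)\right) - 9682} = - \frac{39499}{\left(-143 - - \frac{2927}{465}\right) - 9682} = - \frac{39499}{\left(-143 + \frac{2927}{465}\right) - 9682} = - \frac{39499}{- \frac{63568}{465} - 9682} = - \frac{39499}{- \frac{4565698}{465}} = \left(-39499\right) \left(- \frac{465}{4565698}\right) = \frac{18367035}{4565698}$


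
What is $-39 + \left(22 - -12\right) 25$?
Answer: $811$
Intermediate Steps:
$-39 + \left(22 - -12\right) 25 = -39 + \left(22 + \left(-12 + 24\right)\right) 25 = -39 + \left(22 + 12\right) 25 = -39 + 34 \cdot 25 = -39 + 850 = 811$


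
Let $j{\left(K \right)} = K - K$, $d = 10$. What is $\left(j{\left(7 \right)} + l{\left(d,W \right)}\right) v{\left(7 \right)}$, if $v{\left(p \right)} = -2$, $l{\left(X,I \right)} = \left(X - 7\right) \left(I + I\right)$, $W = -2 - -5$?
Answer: $-36$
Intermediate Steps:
$W = 3$ ($W = -2 + 5 = 3$)
$l{\left(X,I \right)} = 2 I \left(-7 + X\right)$ ($l{\left(X,I \right)} = \left(-7 + X\right) 2 I = 2 I \left(-7 + X\right)$)
$j{\left(K \right)} = 0$
$\left(j{\left(7 \right)} + l{\left(d,W \right)}\right) v{\left(7 \right)} = \left(0 + 2 \cdot 3 \left(-7 + 10\right)\right) \left(-2\right) = \left(0 + 2 \cdot 3 \cdot 3\right) \left(-2\right) = \left(0 + 18\right) \left(-2\right) = 18 \left(-2\right) = -36$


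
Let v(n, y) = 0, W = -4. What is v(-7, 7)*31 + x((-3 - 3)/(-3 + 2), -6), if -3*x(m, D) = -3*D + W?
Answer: -14/3 ≈ -4.6667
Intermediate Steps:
x(m, D) = 4/3 + D (x(m, D) = -(-3*D - 4)/3 = -(-4 - 3*D)/3 = 4/3 + D)
v(-7, 7)*31 + x((-3 - 3)/(-3 + 2), -6) = 0*31 + (4/3 - 6) = 0 - 14/3 = -14/3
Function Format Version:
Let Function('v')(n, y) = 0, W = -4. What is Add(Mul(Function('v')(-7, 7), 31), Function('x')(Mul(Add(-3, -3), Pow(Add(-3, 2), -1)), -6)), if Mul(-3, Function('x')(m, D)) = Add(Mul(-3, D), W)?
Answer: Rational(-14, 3) ≈ -4.6667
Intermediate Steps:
Function('x')(m, D) = Add(Rational(4, 3), D) (Function('x')(m, D) = Mul(Rational(-1, 3), Add(Mul(-3, D), -4)) = Mul(Rational(-1, 3), Add(-4, Mul(-3, D))) = Add(Rational(4, 3), D))
Add(Mul(Function('v')(-7, 7), 31), Function('x')(Mul(Add(-3, -3), Pow(Add(-3, 2), -1)), -6)) = Add(Mul(0, 31), Add(Rational(4, 3), -6)) = Add(0, Rational(-14, 3)) = Rational(-14, 3)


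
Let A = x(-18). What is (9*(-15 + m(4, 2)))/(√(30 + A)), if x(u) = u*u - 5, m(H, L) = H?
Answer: -99*√349/349 ≈ -5.2993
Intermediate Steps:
x(u) = -5 + u² (x(u) = u² - 5 = -5 + u²)
A = 319 (A = -5 + (-18)² = -5 + 324 = 319)
(9*(-15 + m(4, 2)))/(√(30 + A)) = (9*(-15 + 4))/(√(30 + 319)) = (9*(-11))/(√349) = -99*√349/349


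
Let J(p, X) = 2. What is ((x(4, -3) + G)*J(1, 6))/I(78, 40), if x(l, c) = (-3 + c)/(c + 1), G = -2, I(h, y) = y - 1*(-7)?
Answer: 2/47 ≈ 0.042553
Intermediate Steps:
I(h, y) = 7 + y (I(h, y) = y + 7 = 7 + y)
x(l, c) = (-3 + c)/(1 + c)
((x(4, -3) + G)*J(1, 6))/I(78, 40) = (((-3 - 3)/(1 - 3) - 2)*2)/(7 + 40) = ((-6/(-2) - 2)*2)/47 = ((-½*(-6) - 2)*2)*(1/47) = ((3 - 2)*2)*(1/47) = (1*2)*(1/47) = 2*(1/47) = 2/47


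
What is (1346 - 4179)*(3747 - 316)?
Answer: -9720023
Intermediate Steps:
(1346 - 4179)*(3747 - 316) = -2833*3431 = -9720023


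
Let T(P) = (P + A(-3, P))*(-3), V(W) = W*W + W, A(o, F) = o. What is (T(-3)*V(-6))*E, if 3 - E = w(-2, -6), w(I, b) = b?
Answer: 4860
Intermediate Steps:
E = 9 (E = 3 - 1*(-6) = 3 + 6 = 9)
V(W) = W + W² (V(W) = W² + W = W + W²)
T(P) = 9 - 3*P (T(P) = (P - 3)*(-3) = (-3 + P)*(-3) = 9 - 3*P)
(T(-3)*V(-6))*E = ((9 - 3*(-3))*(-6*(1 - 6)))*9 = ((9 + 9)*(-6*(-5)))*9 = (18*30)*9 = 540*9 = 4860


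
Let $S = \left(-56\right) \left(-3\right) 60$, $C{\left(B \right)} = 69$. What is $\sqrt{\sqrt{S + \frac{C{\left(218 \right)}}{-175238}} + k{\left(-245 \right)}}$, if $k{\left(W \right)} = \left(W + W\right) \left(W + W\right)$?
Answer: $\frac{\sqrt{7373076430224400 + 175238 \sqrt{309540222880098}}}{175238} \approx 490.1$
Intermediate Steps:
$S = 10080$ ($S = 168 \cdot 60 = 10080$)
$k{\left(W \right)} = 4 W^{2}$ ($k{\left(W \right)} = 2 W 2 W = 4 W^{2}$)
$\sqrt{\sqrt{S + \frac{C{\left(218 \right)}}{-175238}} + k{\left(-245 \right)}} = \sqrt{\sqrt{10080 + \frac{69}{-175238}} + 4 \left(-245\right)^{2}} = \sqrt{\sqrt{10080 + 69 \left(- \frac{1}{175238}\right)} + 4 \cdot 60025} = \sqrt{\sqrt{10080 - \frac{69}{175238}} + 240100} = \sqrt{\sqrt{\frac{1766398971}{175238}} + 240100} = \sqrt{\frac{\sqrt{309540222880098}}{175238} + 240100} = \sqrt{240100 + \frac{\sqrt{309540222880098}}{175238}}$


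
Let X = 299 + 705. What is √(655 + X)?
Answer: √1659 ≈ 40.731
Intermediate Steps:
X = 1004
√(655 + X) = √(655 + 1004) = √1659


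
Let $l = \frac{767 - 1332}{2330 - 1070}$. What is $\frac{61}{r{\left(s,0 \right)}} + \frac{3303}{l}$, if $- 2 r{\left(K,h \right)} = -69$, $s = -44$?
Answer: $- \frac{57418778}{7797} \approx -7364.2$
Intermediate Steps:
$r{\left(K,h \right)} = \frac{69}{2}$ ($r{\left(K,h \right)} = \left(- \frac{1}{2}\right) \left(-69\right) = \frac{69}{2}$)
$l = - \frac{113}{252}$ ($l = - \frac{565}{1260} = \left(-565\right) \frac{1}{1260} = - \frac{113}{252} \approx -0.44841$)
$\frac{61}{r{\left(s,0 \right)}} + \frac{3303}{l} = \frac{61}{\frac{69}{2}} + \frac{3303}{- \frac{113}{252}} = 61 \cdot \frac{2}{69} + 3303 \left(- \frac{252}{113}\right) = \frac{122}{69} - \frac{832356}{113} = - \frac{57418778}{7797}$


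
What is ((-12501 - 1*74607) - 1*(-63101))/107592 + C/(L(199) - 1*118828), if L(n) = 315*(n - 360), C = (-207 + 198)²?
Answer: -4078933753/18241470456 ≈ -0.22361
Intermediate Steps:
C = 81 (C = (-9)² = 81)
L(n) = -113400 + 315*n (L(n) = 315*(-360 + n) = -113400 + 315*n)
((-12501 - 1*74607) - 1*(-63101))/107592 + C/(L(199) - 1*118828) = ((-12501 - 1*74607) - 1*(-63101))/107592 + 81/((-113400 + 315*199) - 1*118828) = ((-12501 - 74607) + 63101)*(1/107592) + 81/((-113400 + 62685) - 118828) = (-87108 + 63101)*(1/107592) + 81/(-50715 - 118828) = -24007*1/107592 + 81/(-169543) = -24007/107592 + 81*(-1/169543) = -24007/107592 - 81/169543 = -4078933753/18241470456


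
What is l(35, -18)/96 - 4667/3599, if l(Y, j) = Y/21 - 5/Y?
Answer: -290422/226737 ≈ -1.2809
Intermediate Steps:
l(Y, j) = -5/Y + Y/21 (l(Y, j) = Y*(1/21) - 5/Y = Y/21 - 5/Y = -5/Y + Y/21)
l(35, -18)/96 - 4667/3599 = (-5/35 + (1/21)*35)/96 - 4667/3599 = (-5*1/35 + 5/3)*(1/96) - 4667*1/3599 = (-⅐ + 5/3)*(1/96) - 4667/3599 = (32/21)*(1/96) - 4667/3599 = 1/63 - 4667/3599 = -290422/226737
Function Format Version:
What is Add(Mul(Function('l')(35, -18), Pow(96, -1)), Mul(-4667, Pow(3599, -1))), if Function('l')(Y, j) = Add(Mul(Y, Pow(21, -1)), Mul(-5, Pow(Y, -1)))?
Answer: Rational(-290422, 226737) ≈ -1.2809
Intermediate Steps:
Function('l')(Y, j) = Add(Mul(-5, Pow(Y, -1)), Mul(Rational(1, 21), Y)) (Function('l')(Y, j) = Add(Mul(Y, Rational(1, 21)), Mul(-5, Pow(Y, -1))) = Add(Mul(Rational(1, 21), Y), Mul(-5, Pow(Y, -1))) = Add(Mul(-5, Pow(Y, -1)), Mul(Rational(1, 21), Y)))
Add(Mul(Function('l')(35, -18), Pow(96, -1)), Mul(-4667, Pow(3599, -1))) = Add(Mul(Add(Mul(-5, Pow(35, -1)), Mul(Rational(1, 21), 35)), Pow(96, -1)), Mul(-4667, Pow(3599, -1))) = Add(Mul(Add(Mul(-5, Rational(1, 35)), Rational(5, 3)), Rational(1, 96)), Mul(-4667, Rational(1, 3599))) = Add(Mul(Add(Rational(-1, 7), Rational(5, 3)), Rational(1, 96)), Rational(-4667, 3599)) = Add(Mul(Rational(32, 21), Rational(1, 96)), Rational(-4667, 3599)) = Add(Rational(1, 63), Rational(-4667, 3599)) = Rational(-290422, 226737)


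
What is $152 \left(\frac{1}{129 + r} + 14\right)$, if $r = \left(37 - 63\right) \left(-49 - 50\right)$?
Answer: $\frac{5752136}{2703} \approx 2128.1$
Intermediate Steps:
$r = 2574$ ($r = \left(-26\right) \left(-99\right) = 2574$)
$152 \left(\frac{1}{129 + r} + 14\right) = 152 \left(\frac{1}{129 + 2574} + 14\right) = 152 \left(\frac{1}{2703} + 14\right) = 152 \cdot \frac{37843}{2703} = \frac{5752136}{2703}$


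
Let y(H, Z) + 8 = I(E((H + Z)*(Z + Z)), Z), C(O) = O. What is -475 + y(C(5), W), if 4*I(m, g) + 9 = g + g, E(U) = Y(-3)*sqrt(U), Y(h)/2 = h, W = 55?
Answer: -1831/4 ≈ -457.75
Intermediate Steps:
Y(h) = 2*h
E(U) = -6*sqrt(U) (E(U) = (2*(-3))*sqrt(U) = -6*sqrt(U))
I(m, g) = -9/4 + g/2 (I(m, g) = -9/4 + (g + g)/4 = -9/4 + (2*g)/4 = -9/4 + g/2)
y(H, Z) = -41/4 + Z/2 (y(H, Z) = -8 + (-9/4 + Z/2) = -41/4 + Z/2)
-475 + y(C(5), W) = -475 + (-41/4 + (1/2)*55) = -475 + (-41/4 + 55/2) = -475 + 69/4 = -1831/4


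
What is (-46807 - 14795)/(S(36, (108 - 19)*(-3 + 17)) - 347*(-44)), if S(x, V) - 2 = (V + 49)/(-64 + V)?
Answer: -72813564/18050435 ≈ -4.0339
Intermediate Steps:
S(x, V) = 2 + (49 + V)/(-64 + V) (S(x, V) = 2 + (V + 49)/(-64 + V) = 2 + (49 + V)/(-64 + V))
(-46807 - 14795)/(S(36, (108 - 19)*(-3 + 17)) - 347*(-44)) = (-46807 - 14795)/((-79 + 3*((108 - 19)*(-3 + 17)))/(-64 + (108 - 19)*(-3 + 17)) - 347*(-44)) = -61602/((-79 + 3*(89*14))/(-64 + 89*14) + 15268) = -61602/((-79 + 3*1246)/(-64 + 1246) + 15268) = -61602/((-79 + 3738)/1182 + 15268) = -61602/((1/1182)*3659 + 15268) = -61602/(3659/1182 + 15268) = -61602/18050435/1182 = -61602*1182/18050435 = -72813564/18050435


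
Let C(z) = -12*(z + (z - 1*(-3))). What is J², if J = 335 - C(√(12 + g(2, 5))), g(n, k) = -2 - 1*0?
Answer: 143401 + 17808*√10 ≈ 1.9971e+5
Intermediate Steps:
g(n, k) = -2 (g(n, k) = -2 + 0 = -2)
C(z) = -36 - 24*z (C(z) = -12*(z + (z + 3)) = -12*(z + (3 + z)) = -12*(3 + 2*z) = -36 - 24*z)
J = 371 + 24*√10 (J = 335 - (-36 - 24*√(12 - 2)) = 335 - (-36 - 24*√10) = 335 + (36 + 24*√10) = 371 + 24*√10 ≈ 446.89)
J² = (371 + 24*√10)²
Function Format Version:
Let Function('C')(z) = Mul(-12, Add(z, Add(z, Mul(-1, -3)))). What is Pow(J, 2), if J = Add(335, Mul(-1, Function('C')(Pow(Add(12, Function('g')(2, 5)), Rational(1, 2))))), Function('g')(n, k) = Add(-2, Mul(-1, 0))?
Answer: Add(143401, Mul(17808, Pow(10, Rational(1, 2)))) ≈ 1.9971e+5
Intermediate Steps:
Function('g')(n, k) = -2 (Function('g')(n, k) = Add(-2, 0) = -2)
Function('C')(z) = Add(-36, Mul(-24, z)) (Function('C')(z) = Mul(-12, Add(z, Add(z, 3))) = Mul(-12, Add(z, Add(3, z))) = Mul(-12, Add(3, Mul(2, z))) = Add(-36, Mul(-24, z)))
J = Add(371, Mul(24, Pow(10, Rational(1, 2)))) (J = Add(335, Mul(-1, Add(-36, Mul(-24, Pow(Add(12, -2), Rational(1, 2)))))) = Add(335, Mul(-1, Add(-36, Mul(-24, Pow(10, Rational(1, 2)))))) = Add(335, Add(36, Mul(24, Pow(10, Rational(1, 2))))) = Add(371, Mul(24, Pow(10, Rational(1, 2)))) ≈ 446.89)
Pow(J, 2) = Pow(Add(371, Mul(24, Pow(10, Rational(1, 2)))), 2)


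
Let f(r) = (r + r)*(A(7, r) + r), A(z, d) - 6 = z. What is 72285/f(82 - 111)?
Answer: 72285/928 ≈ 77.893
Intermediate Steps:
A(z, d) = 6 + z
f(r) = 2*r*(13 + r) (f(r) = (r + r)*((6 + 7) + r) = (2*r)*(13 + r) = 2*r*(13 + r))
72285/f(82 - 111) = 72285/((2*(82 - 111)*(13 + (82 - 111)))) = 72285/((2*(-29)*(13 - 29))) = 72285/((2*(-29)*(-16))) = 72285/928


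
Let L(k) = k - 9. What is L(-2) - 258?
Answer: -269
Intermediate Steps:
L(k) = -9 + k
L(-2) - 258 = (-9 - 2) - 258 = -11 - 258 = -269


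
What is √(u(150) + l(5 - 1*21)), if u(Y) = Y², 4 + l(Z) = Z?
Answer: 4*√1405 ≈ 149.93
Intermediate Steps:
l(Z) = -4 + Z
√(u(150) + l(5 - 1*21)) = √(150² + (-4 + (5 - 1*21))) = √(22500 + (-4 + (5 - 21))) = √(22500 + (-4 - 16)) = √(22500 - 20) = √22480 = 4*√1405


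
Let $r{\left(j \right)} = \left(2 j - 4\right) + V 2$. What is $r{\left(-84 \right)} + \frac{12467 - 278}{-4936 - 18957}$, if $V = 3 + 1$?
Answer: $- \frac{3930641}{23893} \approx -164.51$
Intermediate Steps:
$V = 4$
$r{\left(j \right)} = 4 + 2 j$ ($r{\left(j \right)} = \left(2 j - 4\right) + 4 \cdot 2 = \left(-4 + 2 j\right) + 8 = 4 + 2 j$)
$r{\left(-84 \right)} + \frac{12467 - 278}{-4936 - 18957} = \left(4 + 2 \left(-84\right)\right) + \frac{12467 - 278}{-4936 - 18957} = \left(4 - 168\right) + \frac{12189}{-23893} = -164 + 12189 \left(- \frac{1}{23893}\right) = -164 - \frac{12189}{23893} = - \frac{3930641}{23893}$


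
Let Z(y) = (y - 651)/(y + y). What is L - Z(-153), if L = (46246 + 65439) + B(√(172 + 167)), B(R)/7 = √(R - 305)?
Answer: 5695801/51 + 7*√(-305 + √339) ≈ 1.1168e+5 + 118.5*I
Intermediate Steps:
Z(y) = (-651 + y)/(2*y) (Z(y) = (-651 + y)/((2*y)) = (-651 + y)*(1/(2*y)) = (-651 + y)/(2*y))
B(R) = 7*√(-305 + R) (B(R) = 7*√(R - 305) = 7*√(-305 + R))
L = 111685 + 7*√(-305 + √339) (L = (46246 + 65439) + 7*√(-305 + √(172 + 167)) = 111685 + 7*√(-305 + √339) ≈ 1.1169e+5 + 118.5*I)
L - Z(-153) = (111685 + 7*√(-305 + √339)) - (-651 - 153)/(2*(-153)) = (111685 + 7*√(-305 + √339)) - (-1)*(-804)/(2*153) = (111685 + 7*√(-305 + √339)) - 1*134/51 = (111685 + 7*√(-305 + √339)) - 134/51 = 5695801/51 + 7*√(-305 + √339)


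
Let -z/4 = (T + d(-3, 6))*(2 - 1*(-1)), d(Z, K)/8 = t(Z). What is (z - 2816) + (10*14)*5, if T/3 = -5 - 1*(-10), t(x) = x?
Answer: -2008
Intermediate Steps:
d(Z, K) = 8*Z
T = 15 (T = 3*(-5 - 1*(-10)) = 3*(-5 + 10) = 3*5 = 15)
z = 108 (z = -4*(15 + 8*(-3))*(2 - 1*(-1)) = -4*(15 - 24)*(2 + 1) = -(-36)*3 = -4*(-27) = 108)
(z - 2816) + (10*14)*5 = (108 - 2816) + (10*14)*5 = -2708 + 140*5 = -2708 + 700 = -2008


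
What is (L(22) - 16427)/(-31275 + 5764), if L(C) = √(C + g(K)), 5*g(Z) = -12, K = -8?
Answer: 16427/25511 - 7*√10/127555 ≈ 0.64374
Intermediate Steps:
g(Z) = -12/5 (g(Z) = (⅕)*(-12) = -12/5)
L(C) = √(-12/5 + C) (L(C) = √(C - 12/5) = √(-12/5 + C))
(L(22) - 16427)/(-31275 + 5764) = (√(-60 + 25*22)/5 - 16427)/(-31275 + 5764) = (√(-60 + 550)/5 - 16427)/(-25511) = (√490/5 - 16427)*(-1/25511) = ((7*√10)/5 - 16427)*(-1/25511) = (7*√10/5 - 16427)*(-1/25511) = (-16427 + 7*√10/5)*(-1/25511) = 16427/25511 - 7*√10/127555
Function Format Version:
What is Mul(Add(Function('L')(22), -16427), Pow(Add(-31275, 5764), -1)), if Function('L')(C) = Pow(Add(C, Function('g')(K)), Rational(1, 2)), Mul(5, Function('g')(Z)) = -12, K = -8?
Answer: Add(Rational(16427, 25511), Mul(Rational(-7, 127555), Pow(10, Rational(1, 2)))) ≈ 0.64374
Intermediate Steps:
Function('g')(Z) = Rational(-12, 5) (Function('g')(Z) = Mul(Rational(1, 5), -12) = Rational(-12, 5))
Function('L')(C) = Pow(Add(Rational(-12, 5), C), Rational(1, 2)) (Function('L')(C) = Pow(Add(C, Rational(-12, 5)), Rational(1, 2)) = Pow(Add(Rational(-12, 5), C), Rational(1, 2)))
Mul(Add(Function('L')(22), -16427), Pow(Add(-31275, 5764), -1)) = Mul(Add(Mul(Rational(1, 5), Pow(Add(-60, Mul(25, 22)), Rational(1, 2))), -16427), Pow(Add(-31275, 5764), -1)) = Mul(Add(Mul(Rational(1, 5), Pow(Add(-60, 550), Rational(1, 2))), -16427), Pow(-25511, -1)) = Mul(Add(Mul(Rational(1, 5), Pow(490, Rational(1, 2))), -16427), Rational(-1, 25511)) = Mul(Add(Mul(Rational(1, 5), Mul(7, Pow(10, Rational(1, 2)))), -16427), Rational(-1, 25511)) = Mul(Add(Mul(Rational(7, 5), Pow(10, Rational(1, 2))), -16427), Rational(-1, 25511)) = Mul(Add(-16427, Mul(Rational(7, 5), Pow(10, Rational(1, 2)))), Rational(-1, 25511)) = Add(Rational(16427, 25511), Mul(Rational(-7, 127555), Pow(10, Rational(1, 2))))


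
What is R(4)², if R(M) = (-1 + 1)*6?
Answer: 0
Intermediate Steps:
R(M) = 0 (R(M) = 0*6 = 0)
R(4)² = 0² = 0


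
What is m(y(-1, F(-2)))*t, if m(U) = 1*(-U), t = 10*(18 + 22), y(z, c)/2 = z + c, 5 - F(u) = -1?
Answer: -4000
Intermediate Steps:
F(u) = 6 (F(u) = 5 - 1*(-1) = 5 + 1 = 6)
y(z, c) = 2*c + 2*z (y(z, c) = 2*(z + c) = 2*(c + z) = 2*c + 2*z)
t = 400 (t = 10*40 = 400)
m(U) = -U
m(y(-1, F(-2)))*t = -(2*6 + 2*(-1))*400 = -(12 - 2)*400 = -1*10*400 = -10*400 = -4000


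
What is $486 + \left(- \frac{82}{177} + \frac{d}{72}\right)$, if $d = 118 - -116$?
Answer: $\frac{346061}{708} \approx 488.79$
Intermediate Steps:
$d = 234$ ($d = 118 + 116 = 234$)
$486 + \left(- \frac{82}{177} + \frac{d}{72}\right) = 486 + \left(- \frac{82}{177} + \frac{234}{72}\right) = 486 + \left(\left(-82\right) \frac{1}{177} + 234 \cdot \frac{1}{72}\right) = 486 + \left(- \frac{82}{177} + \frac{13}{4}\right) = 486 + \frac{1973}{708} = \frac{346061}{708}$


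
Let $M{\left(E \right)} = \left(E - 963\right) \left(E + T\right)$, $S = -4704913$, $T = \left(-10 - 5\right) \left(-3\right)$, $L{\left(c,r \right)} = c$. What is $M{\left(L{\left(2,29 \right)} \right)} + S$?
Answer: $-4750080$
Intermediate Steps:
$T = 45$ ($T = \left(-15\right) \left(-3\right) = 45$)
$M{\left(E \right)} = \left(-963 + E\right) \left(45 + E\right)$ ($M{\left(E \right)} = \left(E - 963\right) \left(E + 45\right) = \left(E - 963\right) \left(45 + E\right) = \left(-963 + E\right) \left(45 + E\right)$)
$M{\left(L{\left(2,29 \right)} \right)} + S = \left(-43335 + 2^{2} - 1836\right) - 4704913 = \left(-43335 + 4 - 1836\right) - 4704913 = -45167 - 4704913 = -4750080$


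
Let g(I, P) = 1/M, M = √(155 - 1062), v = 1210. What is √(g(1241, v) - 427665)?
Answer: √(-351818184585 - 907*I*√907)/907 ≈ 2.5387e-5 - 653.96*I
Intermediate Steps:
M = I*√907 (M = √(-907) = I*√907 ≈ 30.116*I)
g(I, P) = -I*√907/907 (g(I, P) = 1/(I*√907) = -I*√907/907)
√(g(1241, v) - 427665) = √(-I*√907/907 - 427665) = √(-427665 - I*√907/907)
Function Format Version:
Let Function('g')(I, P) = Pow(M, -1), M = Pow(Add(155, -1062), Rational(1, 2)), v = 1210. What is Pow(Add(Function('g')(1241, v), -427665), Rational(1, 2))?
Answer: Mul(Rational(1, 907), Pow(Add(-351818184585, Mul(-907, I, Pow(907, Rational(1, 2)))), Rational(1, 2))) ≈ Add(2.5387e-5, Mul(-653.96, I))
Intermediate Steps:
M = Mul(I, Pow(907, Rational(1, 2))) (M = Pow(-907, Rational(1, 2)) = Mul(I, Pow(907, Rational(1, 2))) ≈ Mul(30.116, I))
Function('g')(I, P) = Mul(Rational(-1, 907), I, Pow(907, Rational(1, 2))) (Function('g')(I, P) = Pow(Mul(I, Pow(907, Rational(1, 2))), -1) = Mul(Rational(-1, 907), I, Pow(907, Rational(1, 2))))
Pow(Add(Function('g')(1241, v), -427665), Rational(1, 2)) = Pow(Add(Mul(Rational(-1, 907), I, Pow(907, Rational(1, 2))), -427665), Rational(1, 2)) = Pow(Add(-427665, Mul(Rational(-1, 907), I, Pow(907, Rational(1, 2)))), Rational(1, 2))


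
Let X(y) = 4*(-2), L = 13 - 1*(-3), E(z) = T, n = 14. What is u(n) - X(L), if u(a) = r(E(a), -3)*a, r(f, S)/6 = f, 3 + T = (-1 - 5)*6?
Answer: -3268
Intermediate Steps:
T = -39 (T = -3 + (-1 - 5)*6 = -3 - 6*6 = -3 - 36 = -39)
E(z) = -39
r(f, S) = 6*f
u(a) = -234*a (u(a) = (6*(-39))*a = -234*a)
L = 16 (L = 13 + 3 = 16)
X(y) = -8
u(n) - X(L) = -234*14 - 1*(-8) = -3276 + 8 = -3268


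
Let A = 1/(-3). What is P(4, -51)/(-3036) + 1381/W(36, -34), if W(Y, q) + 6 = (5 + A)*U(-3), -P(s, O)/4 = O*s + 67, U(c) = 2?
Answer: 3143167/7590 ≈ 414.12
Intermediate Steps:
A = -1/3 ≈ -0.33333
P(s, O) = -268 - 4*O*s (P(s, O) = -4*(O*s + 67) = -4*(67 + O*s) = -268 - 4*O*s)
W(Y, q) = 10/3 (W(Y, q) = -6 + (5 - 1/3)*2 = -6 + (14/3)*2 = -6 + 28/3 = 10/3)
P(4, -51)/(-3036) + 1381/W(36, -34) = (-268 - 4*(-51)*4)/(-3036) + 1381/(10/3) = (-268 + 816)*(-1/3036) + 1381*(3/10) = 548*(-1/3036) + 4143/10 = -137/759 + 4143/10 = 3143167/7590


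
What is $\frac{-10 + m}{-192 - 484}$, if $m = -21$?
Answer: $\frac{31}{676} \approx 0.045858$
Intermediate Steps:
$\frac{-10 + m}{-192 - 484} = \frac{-10 - 21}{-192 - 484} = - \frac{31}{-676} = \left(-31\right) \left(- \frac{1}{676}\right) = \frac{31}{676}$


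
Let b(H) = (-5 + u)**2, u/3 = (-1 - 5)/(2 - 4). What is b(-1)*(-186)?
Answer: -2976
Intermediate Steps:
u = 9 (u = 3*((-1 - 5)/(2 - 4)) = 3*(-6/(-2)) = 3*(-6*(-1/2)) = 3*3 = 9)
b(H) = 16 (b(H) = (-5 + 9)**2 = 4**2 = 16)
b(-1)*(-186) = 16*(-186) = -2976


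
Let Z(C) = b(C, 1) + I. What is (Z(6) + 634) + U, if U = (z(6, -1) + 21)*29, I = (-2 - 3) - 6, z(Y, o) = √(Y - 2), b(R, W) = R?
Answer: 1296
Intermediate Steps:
z(Y, o) = √(-2 + Y)
I = -11 (I = -5 - 6 = -11)
U = 667 (U = (√(-2 + 6) + 21)*29 = (√4 + 21)*29 = (2 + 21)*29 = 23*29 = 667)
Z(C) = -11 + C (Z(C) = C - 11 = -11 + C)
(Z(6) + 634) + U = ((-11 + 6) + 634) + 667 = (-5 + 634) + 667 = 629 + 667 = 1296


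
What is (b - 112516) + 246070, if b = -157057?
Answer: -23503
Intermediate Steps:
(b - 112516) + 246070 = (-157057 - 112516) + 246070 = -269573 + 246070 = -23503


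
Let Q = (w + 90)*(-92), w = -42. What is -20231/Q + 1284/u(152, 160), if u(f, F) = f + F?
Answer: 499259/57408 ≈ 8.6967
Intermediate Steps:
Q = -4416 (Q = (-42 + 90)*(-92) = 48*(-92) = -4416)
u(f, F) = F + f
-20231/Q + 1284/u(152, 160) = -20231/(-4416) + 1284/(160 + 152) = -20231*(-1/4416) + 1284/312 = 20231/4416 + 1284*(1/312) = 20231/4416 + 107/26 = 499259/57408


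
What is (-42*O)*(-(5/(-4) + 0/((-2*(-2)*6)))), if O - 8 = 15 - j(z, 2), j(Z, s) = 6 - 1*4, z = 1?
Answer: -2205/2 ≈ -1102.5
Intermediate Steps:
j(Z, s) = 2 (j(Z, s) = 6 - 4 = 2)
O = 21 (O = 8 + (15 - 1*2) = 8 + (15 - 2) = 8 + 13 = 21)
(-42*O)*(-(5/(-4) + 0/((-2*(-2)*6)))) = (-42*21)*(-(5/(-4) + 0/((-2*(-2)*6)))) = -(-882)*(5*(-¼) + 0/((4*6))) = -(-882)*(-5/4 + 0/24) = -(-882)*(-5/4 + 0*(1/24)) = -(-882)*(-5/4 + 0) = -(-882)*(-5)/4 = -882*5/4 = -2205/2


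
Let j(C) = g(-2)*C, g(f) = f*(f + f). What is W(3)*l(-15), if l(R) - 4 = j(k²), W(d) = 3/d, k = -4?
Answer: 132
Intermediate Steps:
g(f) = 2*f² (g(f) = f*(2*f) = 2*f²)
j(C) = 8*C (j(C) = (2*(-2)²)*C = (2*4)*C = 8*C)
l(R) = 132 (l(R) = 4 + 8*(-4)² = 4 + 8*16 = 4 + 128 = 132)
W(3)*l(-15) = (3/3)*132 = (3*(⅓))*132 = 1*132 = 132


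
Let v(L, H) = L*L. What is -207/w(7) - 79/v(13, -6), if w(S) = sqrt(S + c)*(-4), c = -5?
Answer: -79/169 + 207*sqrt(2)/8 ≈ 36.125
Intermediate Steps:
v(L, H) = L**2
w(S) = -4*sqrt(-5 + S) (w(S) = sqrt(S - 5)*(-4) = sqrt(-5 + S)*(-4) = -4*sqrt(-5 + S))
-207/w(7) - 79/v(13, -6) = -207*(-1/(4*sqrt(-5 + 7))) - 79/(13**2) = -207*(-sqrt(2)/8) - 79/169 = -(-207)*sqrt(2)/8 - 79*1/169 = 207*sqrt(2)/8 - 79/169 = -79/169 + 207*sqrt(2)/8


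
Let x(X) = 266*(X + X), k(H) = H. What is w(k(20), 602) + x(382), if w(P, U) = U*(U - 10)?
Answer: 559608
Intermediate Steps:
x(X) = 532*X (x(X) = 266*(2*X) = 532*X)
w(P, U) = U*(-10 + U)
w(k(20), 602) + x(382) = 602*(-10 + 602) + 532*382 = 602*592 + 203224 = 356384 + 203224 = 559608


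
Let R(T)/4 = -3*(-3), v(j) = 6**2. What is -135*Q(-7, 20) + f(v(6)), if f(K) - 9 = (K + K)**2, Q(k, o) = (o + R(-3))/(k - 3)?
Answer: 5949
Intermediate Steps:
v(j) = 36
R(T) = 36 (R(T) = 4*(-3*(-3)) = 4*9 = 36)
Q(k, o) = (36 + o)/(-3 + k) (Q(k, o) = (o + 36)/(k - 3) = (36 + o)/(-3 + k))
f(K) = 9 + 4*K**2 (f(K) = 9 + (K + K)**2 = 9 + (2*K)**2 = 9 + 4*K**2)
-135*Q(-7, 20) + f(v(6)) = -135*(36 + 20)/(-3 - 7) + (9 + 4*36**2) = -135*56/(-10) + (9 + 4*1296) = -(-27)*56/2 + (9 + 5184) = -135*(-28/5) + 5193 = 756 + 5193 = 5949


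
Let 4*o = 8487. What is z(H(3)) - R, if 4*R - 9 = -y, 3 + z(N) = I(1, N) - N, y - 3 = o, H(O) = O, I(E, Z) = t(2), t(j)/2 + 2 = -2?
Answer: 8239/16 ≈ 514.94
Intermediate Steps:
t(j) = -8 (t(j) = -4 + 2*(-2) = -4 - 4 = -8)
I(E, Z) = -8
o = 8487/4 (o = (¼)*8487 = 8487/4 ≈ 2121.8)
y = 8499/4 (y = 3 + 8487/4 = 8499/4 ≈ 2124.8)
z(N) = -11 - N (z(N) = -3 + (-8 - N) = -11 - N)
R = -8463/16 (R = 9/4 + (-1*8499/4)/4 = 9/4 + (¼)*(-8499/4) = 9/4 - 8499/16 = -8463/16 ≈ -528.94)
z(H(3)) - R = (-11 - 1*3) - 1*(-8463/16) = (-11 - 3) + 8463/16 = -14 + 8463/16 = 8239/16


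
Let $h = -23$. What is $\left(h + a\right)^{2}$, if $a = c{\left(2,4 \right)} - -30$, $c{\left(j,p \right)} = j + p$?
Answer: $169$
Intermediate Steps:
$a = 36$ ($a = \left(2 + 4\right) - -30 = 6 + 30 = 36$)
$\left(h + a\right)^{2} = \left(-23 + 36\right)^{2} = 13^{2} = 169$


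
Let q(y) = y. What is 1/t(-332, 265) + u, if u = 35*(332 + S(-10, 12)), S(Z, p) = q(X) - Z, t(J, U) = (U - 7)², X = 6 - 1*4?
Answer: 801430561/66564 ≈ 12040.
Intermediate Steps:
X = 2 (X = 6 - 4 = 2)
t(J, U) = (-7 + U)²
S(Z, p) = 2 - Z
u = 12040 (u = 35*(332 + (2 - 1*(-10))) = 35*(332 + (2 + 10)) = 35*(332 + 12) = 35*344 = 12040)
1/t(-332, 265) + u = 1/((-7 + 265)²) + 12040 = 1/(258²) + 12040 = 1/66564 + 12040 = 801430561/66564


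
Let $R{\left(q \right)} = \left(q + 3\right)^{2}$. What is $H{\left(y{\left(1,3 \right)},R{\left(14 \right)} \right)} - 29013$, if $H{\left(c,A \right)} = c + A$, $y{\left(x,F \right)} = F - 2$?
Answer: $-28723$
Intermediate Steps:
$y{\left(x,F \right)} = -2 + F$
$R{\left(q \right)} = \left(3 + q\right)^{2}$
$H{\left(c,A \right)} = A + c$
$H{\left(y{\left(1,3 \right)},R{\left(14 \right)} \right)} - 29013 = \left(\left(3 + 14\right)^{2} + \left(-2 + 3\right)\right) - 29013 = \left(17^{2} + 1\right) - 29013 = \left(289 + 1\right) - 29013 = 290 - 29013 = -28723$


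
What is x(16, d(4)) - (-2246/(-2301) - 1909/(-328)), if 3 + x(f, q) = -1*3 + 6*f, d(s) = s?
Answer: 62796223/754728 ≈ 83.204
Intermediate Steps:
x(f, q) = -6 + 6*f (x(f, q) = -3 + (-1*3 + 6*f) = -3 + (-3 + 6*f) = -6 + 6*f)
x(16, d(4)) - (-2246/(-2301) - 1909/(-328)) = (-6 + 6*16) - (-2246/(-2301) - 1909/(-328)) = (-6 + 96) - (-2246*(-1/2301) - 1909*(-1/328)) = 90 - (2246/2301 + 1909/328) = 90 - 1*5129297/754728 = 90 - 5129297/754728 = 62796223/754728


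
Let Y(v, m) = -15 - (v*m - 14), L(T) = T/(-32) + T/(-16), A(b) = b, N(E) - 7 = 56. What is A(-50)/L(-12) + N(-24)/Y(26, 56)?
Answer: -583367/13113 ≈ -44.488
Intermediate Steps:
N(E) = 63 (N(E) = 7 + 56 = 63)
L(T) = -3*T/32 (L(T) = T*(-1/32) + T*(-1/16) = -T/32 - T/16 = -3*T/32)
Y(v, m) = -1 - m*v (Y(v, m) = -15 - (m*v - 14) = -15 - (-14 + m*v) = -15 + (14 - m*v) = -1 - m*v)
A(-50)/L(-12) + N(-24)/Y(26, 56) = -50/((-3/32*(-12))) + 63/(-1 - 1*56*26) = -50/9/8 + 63/(-1 - 1456) = -50*8/9 + 63/(-1457) = -400/9 + 63*(-1/1457) = -400/9 - 63/1457 = -583367/13113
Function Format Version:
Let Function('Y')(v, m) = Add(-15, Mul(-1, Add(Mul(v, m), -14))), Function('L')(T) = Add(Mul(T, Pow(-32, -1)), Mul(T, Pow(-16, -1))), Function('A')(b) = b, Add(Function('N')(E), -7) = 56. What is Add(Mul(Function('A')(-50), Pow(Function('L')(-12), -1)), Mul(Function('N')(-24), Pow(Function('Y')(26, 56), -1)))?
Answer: Rational(-583367, 13113) ≈ -44.488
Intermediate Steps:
Function('N')(E) = 63 (Function('N')(E) = Add(7, 56) = 63)
Function('L')(T) = Mul(Rational(-3, 32), T) (Function('L')(T) = Add(Mul(T, Rational(-1, 32)), Mul(T, Rational(-1, 16))) = Add(Mul(Rational(-1, 32), T), Mul(Rational(-1, 16), T)) = Mul(Rational(-3, 32), T))
Function('Y')(v, m) = Add(-1, Mul(-1, m, v)) (Function('Y')(v, m) = Add(-15, Mul(-1, Add(Mul(m, v), -14))) = Add(-15, Mul(-1, Add(-14, Mul(m, v)))) = Add(-15, Add(14, Mul(-1, m, v))) = Add(-1, Mul(-1, m, v)))
Add(Mul(Function('A')(-50), Pow(Function('L')(-12), -1)), Mul(Function('N')(-24), Pow(Function('Y')(26, 56), -1))) = Add(Mul(-50, Pow(Mul(Rational(-3, 32), -12), -1)), Mul(63, Pow(Add(-1, Mul(-1, 56, 26)), -1))) = Add(Mul(-50, Pow(Rational(9, 8), -1)), Mul(63, Pow(Add(-1, -1456), -1))) = Add(Mul(-50, Rational(8, 9)), Mul(63, Pow(-1457, -1))) = Add(Rational(-400, 9), Mul(63, Rational(-1, 1457))) = Add(Rational(-400, 9), Rational(-63, 1457)) = Rational(-583367, 13113)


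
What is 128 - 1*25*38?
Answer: -822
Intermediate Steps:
128 - 1*25*38 = 128 - 25*38 = 128 - 950 = -822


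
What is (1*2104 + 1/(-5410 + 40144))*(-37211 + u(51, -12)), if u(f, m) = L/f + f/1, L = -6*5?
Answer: -23083520646505/295239 ≈ -7.8186e+7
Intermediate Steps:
L = -30
u(f, m) = f - 30/f (u(f, m) = -30/f + f/1 = -30/f + f*1 = -30/f + f = f - 30/f)
(1*2104 + 1/(-5410 + 40144))*(-37211 + u(51, -12)) = (1*2104 + 1/(-5410 + 40144))*(-37211 + (51 - 30/51)) = (2104 + 1/34734)*(-37211 + (51 - 30*1/51)) = (2104 + 1/34734)*(-37211 + (51 - 10/17)) = 73080337*(-37211 + 857/17)/34734 = (73080337/34734)*(-631730/17) = -23083520646505/295239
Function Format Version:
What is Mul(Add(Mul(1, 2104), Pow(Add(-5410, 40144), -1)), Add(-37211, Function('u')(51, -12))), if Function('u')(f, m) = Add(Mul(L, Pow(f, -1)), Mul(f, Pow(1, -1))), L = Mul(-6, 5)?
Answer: Rational(-23083520646505, 295239) ≈ -7.8186e+7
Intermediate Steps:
L = -30
Function('u')(f, m) = Add(f, Mul(-30, Pow(f, -1))) (Function('u')(f, m) = Add(Mul(-30, Pow(f, -1)), Mul(f, Pow(1, -1))) = Add(Mul(-30, Pow(f, -1)), Mul(f, 1)) = Add(Mul(-30, Pow(f, -1)), f) = Add(f, Mul(-30, Pow(f, -1))))
Mul(Add(Mul(1, 2104), Pow(Add(-5410, 40144), -1)), Add(-37211, Function('u')(51, -12))) = Mul(Add(Mul(1, 2104), Pow(Add(-5410, 40144), -1)), Add(-37211, Add(51, Mul(-30, Pow(51, -1))))) = Mul(Add(2104, Pow(34734, -1)), Add(-37211, Add(51, Mul(-30, Rational(1, 51))))) = Mul(Add(2104, Rational(1, 34734)), Add(-37211, Add(51, Rational(-10, 17)))) = Mul(Rational(73080337, 34734), Add(-37211, Rational(857, 17))) = Mul(Rational(73080337, 34734), Rational(-631730, 17)) = Rational(-23083520646505, 295239)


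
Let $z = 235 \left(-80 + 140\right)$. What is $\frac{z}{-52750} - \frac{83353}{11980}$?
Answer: $- \frac{3652631}{505556} \approx -7.225$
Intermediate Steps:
$z = 14100$ ($z = 235 \cdot 60 = 14100$)
$\frac{z}{-52750} - \frac{83353}{11980} = \frac{14100}{-52750} - \frac{83353}{11980} = 14100 \left(- \frac{1}{52750}\right) - \frac{83353}{11980} = - \frac{282}{1055} - \frac{83353}{11980} = - \frac{3652631}{505556}$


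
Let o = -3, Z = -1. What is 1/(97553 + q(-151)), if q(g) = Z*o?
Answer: 1/97556 ≈ 1.0251e-5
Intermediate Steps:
q(g) = 3 (q(g) = -1*(-3) = 3)
1/(97553 + q(-151)) = 1/(97553 + 3) = 1/97556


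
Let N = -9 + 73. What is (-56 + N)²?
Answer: 64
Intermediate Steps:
N = 64
(-56 + N)² = (-56 + 64)² = 8² = 64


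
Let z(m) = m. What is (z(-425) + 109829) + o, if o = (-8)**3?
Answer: 108892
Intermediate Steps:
o = -512
(z(-425) + 109829) + o = (-425 + 109829) - 512 = 109404 - 512 = 108892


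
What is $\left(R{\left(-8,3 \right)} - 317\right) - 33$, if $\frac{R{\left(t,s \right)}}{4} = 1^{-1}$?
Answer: $-346$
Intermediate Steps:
$R{\left(t,s \right)} = 4$ ($R{\left(t,s \right)} = \frac{4}{1} = 4 \cdot 1 = 4$)
$\left(R{\left(-8,3 \right)} - 317\right) - 33 = \left(4 - 317\right) - 33 = -313 - 33 = -346$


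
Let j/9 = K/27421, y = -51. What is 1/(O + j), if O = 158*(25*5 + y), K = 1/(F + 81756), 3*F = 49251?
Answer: 2692001833/31474885431445 ≈ 8.5529e-5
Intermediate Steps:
F = 16417 (F = (⅓)*49251 = 16417)
K = 1/98173 (K = 1/(16417 + 81756) = 1/98173 ≈ 1.0186e-5)
O = 11692 (O = 158*(25*5 - 51) = 158*(125 - 51) = 158*74 = 11692)
j = 9/2692001833 (j = 9*((1/98173)/27421) = 9*((1/98173)*(1/27421)) = 9*(1/2692001833) = 9/2692001833 ≈ 3.3432e-9)
1/(O + j) = 1/(11692 + 9/2692001833) = 1/(31474885431445/2692001833) = 2692001833/31474885431445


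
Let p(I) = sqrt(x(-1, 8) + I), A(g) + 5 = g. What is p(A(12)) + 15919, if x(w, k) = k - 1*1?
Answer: 15919 + sqrt(14) ≈ 15923.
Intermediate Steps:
A(g) = -5 + g
x(w, k) = -1 + k (x(w, k) = k - 1 = -1 + k)
p(I) = sqrt(7 + I) (p(I) = sqrt((-1 + 8) + I) = sqrt(7 + I))
p(A(12)) + 15919 = sqrt(7 + (-5 + 12)) + 15919 = sqrt(7 + 7) + 15919 = sqrt(14) + 15919 = 15919 + sqrt(14)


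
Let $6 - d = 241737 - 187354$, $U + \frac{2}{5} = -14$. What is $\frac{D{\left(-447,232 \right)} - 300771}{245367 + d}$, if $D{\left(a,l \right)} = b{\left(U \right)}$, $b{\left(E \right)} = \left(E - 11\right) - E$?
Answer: $- \frac{150391}{95495} \approx -1.5749$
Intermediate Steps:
$U = - \frac{72}{5}$ ($U = - \frac{2}{5} - 14 = - \frac{72}{5} \approx -14.4$)
$b{\left(E \right)} = -11$ ($b{\left(E \right)} = \left(E - 11\right) - E = \left(-11 + E\right) - E = -11$)
$D{\left(a,l \right)} = -11$
$d = -54377$ ($d = 6 - \left(241737 - 187354\right) = 6 - 54383 = -54377$)
$\frac{D{\left(-447,232 \right)} - 300771}{245367 + d} = \frac{-11 - 300771}{245367 - 54377} = - \frac{300782}{190990} = \left(-300782\right) \frac{1}{190990} = - \frac{150391}{95495}$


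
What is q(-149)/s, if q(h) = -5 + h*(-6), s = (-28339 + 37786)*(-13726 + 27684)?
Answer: 127/18837318 ≈ 6.7419e-6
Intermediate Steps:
s = 131861226 (s = 9447*13958 = 131861226)
q(h) = -5 - 6*h
q(-149)/s = (-5 - 6*(-149))/131861226 = (-5 + 894)*(1/131861226) = 889*(1/131861226) = 127/18837318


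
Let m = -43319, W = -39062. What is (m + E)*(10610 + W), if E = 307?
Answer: 1223777424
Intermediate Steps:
(m + E)*(10610 + W) = (-43319 + 307)*(10610 - 39062) = -43012*(-28452) = 1223777424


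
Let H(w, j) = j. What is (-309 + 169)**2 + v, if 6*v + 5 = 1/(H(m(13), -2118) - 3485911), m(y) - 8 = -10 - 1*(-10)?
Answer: 68362461709/3488029 ≈ 19599.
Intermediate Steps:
m(y) = 8 (m(y) = 8 + (-10 - 1*(-10)) = 8 + (-10 + 10) = 8 + 0 = 8)
v = -2906691/3488029 (v = -5/6 + 1/(6*(-2118 - 3485911)) = -5/6 + (1/6)/(-3488029) = -5/6 + (1/6)*(-1/3488029) = -5/6 - 1/20928174 = -2906691/3488029 ≈ -0.83333)
(-309 + 169)**2 + v = (-309 + 169)**2 - 2906691/3488029 = (-140)**2 - 2906691/3488029 = 19600 - 2906691/3488029 = 68362461709/3488029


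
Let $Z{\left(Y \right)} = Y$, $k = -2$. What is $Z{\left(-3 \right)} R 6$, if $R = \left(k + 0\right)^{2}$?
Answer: $-72$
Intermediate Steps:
$R = 4$ ($R = \left(-2 + 0\right)^{2} = \left(-2\right)^{2} = 4$)
$Z{\left(-3 \right)} R 6 = \left(-3\right) 4 \cdot 6 = \left(-12\right) 6 = -72$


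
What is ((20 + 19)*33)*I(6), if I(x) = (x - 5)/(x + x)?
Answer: 429/4 ≈ 107.25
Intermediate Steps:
I(x) = (-5 + x)/(2*x) (I(x) = (-5 + x)/((2*x)) = (-5 + x)*(1/(2*x)) = (-5 + x)/(2*x))
((20 + 19)*33)*I(6) = ((20 + 19)*33)*((½)*(-5 + 6)/6) = (39*33)*((½)*(⅙)*1) = 1287*(1/12) = 429/4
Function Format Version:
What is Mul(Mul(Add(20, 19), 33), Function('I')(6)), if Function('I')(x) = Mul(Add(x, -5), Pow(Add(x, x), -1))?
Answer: Rational(429, 4) ≈ 107.25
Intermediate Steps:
Function('I')(x) = Mul(Rational(1, 2), Pow(x, -1), Add(-5, x)) (Function('I')(x) = Mul(Add(-5, x), Pow(Mul(2, x), -1)) = Mul(Add(-5, x), Mul(Rational(1, 2), Pow(x, -1))) = Mul(Rational(1, 2), Pow(x, -1), Add(-5, x)))
Mul(Mul(Add(20, 19), 33), Function('I')(6)) = Mul(Mul(Add(20, 19), 33), Mul(Rational(1, 2), Pow(6, -1), Add(-5, 6))) = Mul(Mul(39, 33), Mul(Rational(1, 2), Rational(1, 6), 1)) = Mul(1287, Rational(1, 12)) = Rational(429, 4)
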